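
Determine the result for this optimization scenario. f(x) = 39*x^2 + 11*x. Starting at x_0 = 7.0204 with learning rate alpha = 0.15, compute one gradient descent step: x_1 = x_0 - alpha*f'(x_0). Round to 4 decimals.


We compute the gradient at x_0 and apply the update.
f'(x) = 78*x + 11
f'(7.0204) = 78*7.0204 + 11 = 558.5912
x_1 = 7.0204 - 0.15*558.5912 = -76.7683


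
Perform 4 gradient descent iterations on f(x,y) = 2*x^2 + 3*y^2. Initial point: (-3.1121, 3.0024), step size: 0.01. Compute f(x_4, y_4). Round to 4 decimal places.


Gradient descent on f(x,y) = 2*x^2 + 3*y^2.
Starting point: (-3.1121, 3.0024), alpha = 0.01
Step 1: grad_x = 2*2*-3.1121 = -12.4484, grad_y = 2*3*3.0024 = 18.0144
  x_1 = -3.1121 - 0.01*-12.4484 = -2.9876
  y_1 = 3.0024 - 0.01*18.0144 = 2.8223
Step 2: grad_x = 2*2*-2.9876 = -11.9505, grad_y = 2*3*2.8223 = 16.9335
  x_2 = -2.9876 - 0.01*-11.9505 = -2.8681
  y_2 = 2.8223 - 0.01*16.9335 = 2.6529
Step 3: grad_x = 2*2*-2.8681 = -11.4724, grad_y = 2*3*2.6529 = 15.9175
  x_3 = -2.8681 - 0.01*-11.4724 = -2.7534
  y_3 = 2.6529 - 0.01*15.9175 = 2.4937
Step 4: grad_x = 2*2*-2.7534 = -11.0135, grad_y = 2*3*2.4937 = 14.9625
  x_4 = -2.7534 - 0.01*-11.0135 = -2.6433
  y_4 = 2.4937 - 0.01*14.9625 = 2.3441
f(-2.6433, 2.3441) = 2*(-2.6433)^2 + 3*2.3441^2 = 30.4583


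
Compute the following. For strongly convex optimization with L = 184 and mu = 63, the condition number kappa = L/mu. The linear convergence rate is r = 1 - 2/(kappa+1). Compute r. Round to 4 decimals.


Step 1: Compute the condition number.
kappa = L/mu = 184/63 = 2.9206
Step 2: Compute the convergence rate.
r = 1 - 2/(kappa + 1) = 1 - 2*mu/(L + mu) = (L - mu)/(L + mu) = 121/247 = 0.4899


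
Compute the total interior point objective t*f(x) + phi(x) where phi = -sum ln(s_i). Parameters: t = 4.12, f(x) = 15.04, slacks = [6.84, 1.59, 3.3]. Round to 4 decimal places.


Step 1: Compute log-barrier.
ln values: [1.9228, 0.4637, 1.1939]
phi = -(1.9228 + 0.4637 + 1.1939) = -3.5804
Step 2: Compute augmented objective.
t*f(x) = 4.12*15.04 = 61.9648
Total = 61.9648 - 3.5804 = 58.3844


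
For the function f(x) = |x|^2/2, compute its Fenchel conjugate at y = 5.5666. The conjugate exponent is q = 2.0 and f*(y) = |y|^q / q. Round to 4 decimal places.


The conjugate exponent q satisfies 1/p + 1/q = 1.
p = 2, so q = 2/(2 - 1) = 2.0
|y|^q = 5.5666^2.0 = 30.987
f*(5.5666) = 30.987 / 2.0 = 15.4935


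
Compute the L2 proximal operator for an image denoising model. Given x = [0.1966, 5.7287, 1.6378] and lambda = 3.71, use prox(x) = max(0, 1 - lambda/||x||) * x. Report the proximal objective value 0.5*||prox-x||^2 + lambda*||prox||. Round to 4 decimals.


Step 1: Compute ||x||.
||x|| = 5.9615
Step 2: Compute scaling factor.
scale = max(0, 1 - 3.71/5.9615) = 0.3777
Step 3: prox(x) = [0.0742, 2.1636, 0.6185]
||prox(x)|| = 2.2515
Step 4: Proximal objective.
0.5*||prox-x||^2 = 6.8821
lambda*||prox|| = 8.3531
Total = 15.235


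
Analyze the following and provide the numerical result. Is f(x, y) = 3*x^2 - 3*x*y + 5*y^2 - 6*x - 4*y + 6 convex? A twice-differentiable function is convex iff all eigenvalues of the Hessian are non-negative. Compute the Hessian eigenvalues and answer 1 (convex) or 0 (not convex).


The Hessian of f(x,y) = 3*x^2 - 3*x*y + 5*y^2 - 6*x - 4*y + 6 is:
H = [[6, -3], [-3, 10]]
Trace = 6 + 10 = 16
Determinant = 6*10 - (-3)^2 = 51
Discriminant = (16)^2 - 4*51 = 52.0
Eigenvalues: lambda_1 = 4.3944, lambda_2 = 11.6056
The function is convex.

1


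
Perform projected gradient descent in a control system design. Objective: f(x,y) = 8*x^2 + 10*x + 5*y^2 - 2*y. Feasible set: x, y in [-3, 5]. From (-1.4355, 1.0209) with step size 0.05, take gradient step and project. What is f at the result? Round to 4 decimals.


Step 1: Compute gradient at (-1.4355, 1.0209).
grad_x = 2*8*-1.4355 + 10 = -12.968
grad_y = 2*5*1.0209 - 2 = 8.209
Step 2: Gradient step.
x_raw = -1.4355 - 0.05*-12.968 = -0.7871
y_raw = 1.0209 - 0.05*8.209 = 0.6105
Step 3: Project onto [-3, 5].
x_proj = clip(-0.7871) = -0.7871
y_proj = clip(0.6105) = 0.6105
Step 4: Evaluate f.
f(-0.7871, 0.6105) = -2.2724


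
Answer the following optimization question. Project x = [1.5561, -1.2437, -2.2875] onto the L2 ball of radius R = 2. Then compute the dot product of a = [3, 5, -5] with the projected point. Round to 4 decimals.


Step 1: Compute ||x|| (intermediates to 6 decimals).
||x|| = sqrt(1.5561^2 + (-1.2437)^2 + (-2.2875)^2) = 3.033297
Step 2: Project.
Since ||x|| > R, scale = R/||x|| = 2/3.033297 = 0.659349, proj(x) = scale * x
proj(x) = [1.026013, -0.820032, -1.508261]
Step 3: Dot product.
a^T * proj(x) = 3*1.026013 + 5*(-0.820032) - 5*(-1.508261) = 6.5192


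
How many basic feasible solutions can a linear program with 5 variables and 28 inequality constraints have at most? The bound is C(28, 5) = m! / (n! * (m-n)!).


Each vertex corresponds to some choice of n active constraints out of m, so the number of vertices is at most C(m, n) = m! / (n!(m-n)!).
m = 28, n = 5
Numerator: 28 * 27 * 26 * 25 * 24
Denominator: 5! = 120
C(28, 5) = 98280


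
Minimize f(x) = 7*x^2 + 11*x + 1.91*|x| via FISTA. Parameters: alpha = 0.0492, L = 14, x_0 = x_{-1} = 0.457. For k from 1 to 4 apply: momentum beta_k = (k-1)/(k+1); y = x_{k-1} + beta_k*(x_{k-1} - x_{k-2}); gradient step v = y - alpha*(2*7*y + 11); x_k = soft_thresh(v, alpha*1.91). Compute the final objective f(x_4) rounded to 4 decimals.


FISTA on f(x) = 7*x^2 + 11*x + 1.91*|x|
L = 14, alpha = 0.0492
Iteration 1: beta = 0.0, y = 0.457 + 0.0*(0.457 - 0.457) = 0.457
  grad(y) = 17.398, v = y - alpha*grad = -0.399
  prox(v) = soft_thresh(-0.399, 0.094) = -0.305
Iteration 2: beta = 0.3333, y = -0.305 + 0.3333*(-0.305 - 0.457) = -0.559
  grad(y) = 3.1738, v = y - alpha*grad = -0.7152
  prox(v) = soft_thresh(-0.7152, 0.094) = -0.6212
Iteration 3: beta = 0.5, y = -0.6212 + 0.5*(-0.6212 + 0.305) = -0.7793
  grad(y) = 0.09, v = y - alpha*grad = -0.7837
  prox(v) = soft_thresh(-0.7837, 0.094) = -0.6897
Iteration 4: beta = 0.6, y = -0.6897 + 0.6*(-0.6897 + 0.6212) = -0.7309
  grad(y) = 0.7678, v = y - alpha*grad = -0.7686
  prox(v) = soft_thresh(-0.7686, 0.094) = -0.6747
f(x_4) = 7*(-0.6747)^2 + 11*(-0.6747) + 1.91*|-0.6747| = -2.9465


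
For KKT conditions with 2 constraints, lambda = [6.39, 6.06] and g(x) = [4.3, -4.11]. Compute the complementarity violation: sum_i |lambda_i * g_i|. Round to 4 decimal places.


KKT complementary slackness check:
lambda_1 * g_1 = 6.39 * 4.3 = 27.477
lambda_2 * g_2 = 6.06 * -4.11 = -24.9066
Total violation = 27.477 + 24.9066 = 52.3836


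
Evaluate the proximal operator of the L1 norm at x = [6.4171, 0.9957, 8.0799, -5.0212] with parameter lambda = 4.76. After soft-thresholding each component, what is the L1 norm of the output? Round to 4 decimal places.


Soft-thresholding with lambda = 4.76:
prox(6.4171) = sign(6.4171)*max(|6.4171| - 4.76, 0) = 1.6571
prox(0.9957) = sign(0.9957)*max(|0.9957| - 4.76, 0) = 0.0
prox(8.0799) = sign(8.0799)*max(|8.0799| - 4.76, 0) = 3.3199
prox(-5.0212) = sign(-5.0212)*max(|-5.0212| - 4.76, 0) = -0.2612
prox(x) = [1.6571, 0.0, 3.3199, -0.2612]
||prox(x)||_1 = 1.6571 + 0.0 + 3.3199 + 0.2612 = 5.2382


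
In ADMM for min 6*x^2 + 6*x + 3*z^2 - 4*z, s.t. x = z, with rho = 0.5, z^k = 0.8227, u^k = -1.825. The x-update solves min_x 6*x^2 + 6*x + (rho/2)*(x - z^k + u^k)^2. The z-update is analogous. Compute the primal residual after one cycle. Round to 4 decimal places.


ADMM iteration with rho = 0.5, z^k = 0.8227, u^k = -1.825
Step 1: x-update.
Minimize 6*x^2 + 6*x + (0.5/2)*(x - 0.8227 - 1.825)^2
FOC: (2*6 + 0.5)*x = -6 + 0.5*(0.8227 + 1.825)
x^{k+1} = -0.3741
Step 2: z-update.
Minimize 3*z^2 - 4*z + (0.5/2)*(-0.3741 - z - 1.825)^2
FOC: (2*3 + 0.5)*z = 4 + 0.5*(-0.3741 - 1.825)
z^{k+1} = 0.4462
Step 3: u-update.
u^{k+1} = -1.825 - 0.3741 - 0.4462 = -2.6453
Step 4: Primal residual = |-0.3741 - 0.4462| = 0.8203


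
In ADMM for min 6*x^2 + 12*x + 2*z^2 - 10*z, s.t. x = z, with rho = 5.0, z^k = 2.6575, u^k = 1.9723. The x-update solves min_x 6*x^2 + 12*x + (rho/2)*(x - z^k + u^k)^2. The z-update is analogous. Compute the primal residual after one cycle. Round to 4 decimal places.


ADMM iteration with rho = 5.0, z^k = 2.6575, u^k = 1.9723
Step 1: x-update.
Minimize 6*x^2 + 12*x + (5.0/2)*(x - 2.6575 + 1.9723)^2
FOC: (2*6 + 5.0)*x = -12 + 5.0*(2.6575 - 1.9723)
x^{k+1} = -0.5044
Step 2: z-update.
Minimize 2*z^2 - 10*z + (5.0/2)*(-0.5044 - z + 1.9723)^2
FOC: (2*2 + 5.0)*z = 10 + 5.0*(-0.5044 + 1.9723)
z^{k+1} = 1.9266
Step 3: u-update.
u^{k+1} = 1.9723 - 0.5044 - 1.9266 = -0.4587
Step 4: Primal residual = |-0.5044 - 1.9266| = 2.431


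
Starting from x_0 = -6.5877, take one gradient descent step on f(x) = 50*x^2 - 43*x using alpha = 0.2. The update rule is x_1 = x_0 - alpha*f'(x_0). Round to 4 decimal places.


We compute the gradient at x_0 and apply the update.
f'(x) = 100*x - 43
f'(-6.5877) = 100*-6.5877 - 43 = -701.77
x_1 = -6.5877 - 0.2*-701.77 = 133.7663


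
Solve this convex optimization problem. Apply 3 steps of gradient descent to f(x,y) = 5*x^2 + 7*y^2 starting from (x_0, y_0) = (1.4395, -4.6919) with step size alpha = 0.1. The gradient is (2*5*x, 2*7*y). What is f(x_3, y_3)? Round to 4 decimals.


Gradient descent on f(x,y) = 5*x^2 + 7*y^2.
Starting point: (1.4395, -4.6919), alpha = 0.1
Step 1: grad_x = 2*5*1.4395 = 14.395, grad_y = 2*7*-4.6919 = -65.6866
  x_1 = 1.4395 - 0.1*14.395 = 0.0
  y_1 = -4.6919 - 0.1*-65.6866 = 1.8768
Step 2: grad_x = 2*5*0.0 = 0.0, grad_y = 2*7*1.8768 = 26.2746
  x_2 = 0.0 - 0.1*0.0 = 0.0
  y_2 = 1.8768 - 0.1*26.2746 = -0.7507
Step 3: grad_x = 2*5*0.0 = 0.0, grad_y = 2*7*-0.7507 = -10.5099
  x_3 = 0.0 - 0.1*0.0 = 0.0
  y_3 = -0.7507 - 0.1*-10.5099 = 0.3003
f(0.0, 0.3003) = 5*0.0^2 + 7*0.3003^2 = 0.6312


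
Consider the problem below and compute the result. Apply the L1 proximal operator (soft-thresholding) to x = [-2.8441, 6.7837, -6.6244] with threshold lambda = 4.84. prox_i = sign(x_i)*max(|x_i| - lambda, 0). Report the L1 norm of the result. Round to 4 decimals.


Soft-thresholding with lambda = 4.84:
prox(-2.8441) = sign(-2.8441)*max(|-2.8441| - 4.84, 0) = 0.0
prox(6.7837) = sign(6.7837)*max(|6.7837| - 4.84, 0) = 1.9437
prox(-6.6244) = sign(-6.6244)*max(|-6.6244| - 4.84, 0) = -1.7844
prox(x) = [0.0, 1.9437, -1.7844]
||prox(x)||_1 = 0.0 + 1.9437 + 1.7844 = 3.7281


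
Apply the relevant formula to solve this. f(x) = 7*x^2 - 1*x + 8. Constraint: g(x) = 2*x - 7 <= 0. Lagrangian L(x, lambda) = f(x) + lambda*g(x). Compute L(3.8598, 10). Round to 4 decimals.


Step 1: Evaluate f(x).
f(3.8598) = 7*3.8598^2 - 1*3.8598 + 8 = 108.4266
Step 2: Evaluate g(x).
g(3.8598) = 2*3.8598 - 7 = 0.7196
Step 3: Compute Lagrangian.
L = 108.4266 + 10*0.7196 = 115.6226


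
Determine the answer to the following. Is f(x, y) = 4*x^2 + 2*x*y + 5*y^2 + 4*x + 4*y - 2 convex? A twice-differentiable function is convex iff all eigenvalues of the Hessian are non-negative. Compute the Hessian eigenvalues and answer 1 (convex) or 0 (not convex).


The Hessian of f(x,y) = 4*x^2 + 2*x*y + 5*y^2 + 4*x + 4*y - 2 is:
H = [[8, 2], [2, 10]]
Trace = 8 + 10 = 18
Determinant = 8*10 - (2)^2 = 76
Discriminant = (18)^2 - 4*76 = 20.0
Eigenvalues: lambda_1 = 6.7639, lambda_2 = 11.2361
The function is convex.

1


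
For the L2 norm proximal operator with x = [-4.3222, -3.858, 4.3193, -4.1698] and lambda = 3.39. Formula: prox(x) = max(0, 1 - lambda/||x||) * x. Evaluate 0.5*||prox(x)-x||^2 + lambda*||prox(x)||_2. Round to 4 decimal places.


Step 1: Compute ||x||.
||x|| = 8.3432
Step 2: Compute scaling factor.
scale = max(0, 1 - 3.39/8.3432) = 0.5937
Step 3: prox(x) = [-2.566, -2.2904, 2.5643, -2.4755]
||prox(x)|| = 4.9532
Step 4: Proximal objective.
0.5*||prox-x||^2 = 5.7461
lambda*||prox|| = 16.7913
Total = 22.5374


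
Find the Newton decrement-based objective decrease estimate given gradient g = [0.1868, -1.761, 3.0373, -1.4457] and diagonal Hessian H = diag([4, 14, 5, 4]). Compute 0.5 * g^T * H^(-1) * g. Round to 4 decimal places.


Step 1: H is diagonal, so H^(-1) * g = [0.0467, -0.1258, 0.6075, -0.3614].
Step 2: g^T H^(-1) g = sum_i g_i^2 / H_ii
  = (0.1868)^2/4 + (-1.761)^2/14 + (3.0373)^2/5 + (-1.4457)^2/4
  = 0.0087 + 0.2215 + 1.845 + 0.5225 = 2.5978
Step 3: Objective decrease = 0.5 * g^T H^(-1) g = 1.2989


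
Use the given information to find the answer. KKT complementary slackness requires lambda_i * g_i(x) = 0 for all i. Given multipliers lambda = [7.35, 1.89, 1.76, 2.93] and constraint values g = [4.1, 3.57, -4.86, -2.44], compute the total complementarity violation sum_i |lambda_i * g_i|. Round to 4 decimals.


KKT complementary slackness check:
lambda_1 * g_1 = 7.35 * 4.1 = 30.135
lambda_2 * g_2 = 1.89 * 3.57 = 6.7473
lambda_3 * g_3 = 1.76 * -4.86 = -8.5536
lambda_4 * g_4 = 2.93 * -2.44 = -7.1492
Total violation = 30.135 + 6.7473 + 8.5536 + 7.1492 = 52.5851


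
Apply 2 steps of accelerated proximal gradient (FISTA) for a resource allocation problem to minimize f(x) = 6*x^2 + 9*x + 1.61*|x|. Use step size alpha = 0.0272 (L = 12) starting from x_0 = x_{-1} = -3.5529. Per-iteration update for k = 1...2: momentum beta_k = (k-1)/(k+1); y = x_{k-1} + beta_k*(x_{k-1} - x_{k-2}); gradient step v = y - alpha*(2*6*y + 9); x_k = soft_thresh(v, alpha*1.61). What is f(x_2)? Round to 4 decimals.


FISTA on f(x) = 6*x^2 + 9*x + 1.61*|x|
L = 12, alpha = 0.0272
Iteration 1: beta = 0.0, y = -3.5529 + 0.0*(-3.5529 + 3.5529) = -3.5529
  grad(y) = -33.6348, v = y - alpha*grad = -2.638
  prox(v) = soft_thresh(-2.638, 0.0438) = -2.5942
Iteration 2: beta = 0.3333, y = -2.5942 + 0.3333*(-2.5942 + 3.5529) = -2.2747
  grad(y) = -18.2963, v = y - alpha*grad = -1.777
  prox(v) = soft_thresh(-1.777, 0.0438) = -1.7332
f(x_2) = 6*(-1.7332)^2 + 9*(-1.7332) + 1.61*|-1.7332| = 5.2161


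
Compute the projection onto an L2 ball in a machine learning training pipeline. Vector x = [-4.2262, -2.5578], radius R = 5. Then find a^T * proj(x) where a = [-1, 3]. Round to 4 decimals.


Step 1: Compute ||x|| (intermediates to 6 decimals).
||x|| = sqrt((-4.2262)^2 + (-2.5578)^2) = 4.93995
Step 2: Project.
Since ||x|| <= R, proj = x (no scaling needed).
proj(x) = [-4.2262, -2.5578]
Step 3: Dot product.
a^T * proj(x) = -1*(-4.2262) + 3*(-2.5578) = -3.4472


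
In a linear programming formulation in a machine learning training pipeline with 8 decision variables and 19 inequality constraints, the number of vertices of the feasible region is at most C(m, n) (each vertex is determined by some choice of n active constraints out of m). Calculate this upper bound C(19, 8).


Each vertex corresponds to some choice of n active constraints out of m, so the number of vertices is at most C(m, n) = m! / (n!(m-n)!).
m = 19, n = 8
Numerator: 19 * 18 * 17 * 16 * 15 * 14 * 13 * 12
Denominator: 8! = 40320
C(19, 8) = 75582


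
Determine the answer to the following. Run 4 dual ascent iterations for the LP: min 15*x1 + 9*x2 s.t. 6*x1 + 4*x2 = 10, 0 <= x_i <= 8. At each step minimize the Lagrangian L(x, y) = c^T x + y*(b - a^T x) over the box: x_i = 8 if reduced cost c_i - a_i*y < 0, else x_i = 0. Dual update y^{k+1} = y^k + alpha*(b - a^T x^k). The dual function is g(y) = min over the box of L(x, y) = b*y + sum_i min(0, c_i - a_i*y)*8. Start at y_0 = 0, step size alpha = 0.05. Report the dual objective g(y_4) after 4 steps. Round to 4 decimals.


Dual ascent for LP: min 15*x1 + 9*x2, 6*x1 + 4*x2 = 10, 0 <= x_i <= 8
Step 1: y^k = 0.0, reduced costs: (15.0, 9.0)
  x^k = (0.0, 0.0), subgradient = b - a^T x = 10.0
  y^{k+1} = 0.0 + 0.05*10.0 = 0.5
Step 2: y^k = 0.5, reduced costs: (12.0, 7.0)
  x^k = (0.0, 0.0), subgradient = b - a^T x = 10.0
  y^{k+1} = 0.5 + 0.05*10.0 = 1.0
Step 3: y^k = 1.0, reduced costs: (9.0, 5.0)
  x^k = (0.0, 0.0), subgradient = b - a^T x = 10.0
  y^{k+1} = 1.0 + 0.05*10.0 = 1.5
Step 4: y^k = 1.5, reduced costs: (6.0, 3.0)
  x^k = (0.0, 0.0), subgradient = b - a^T x = 10.0
  y^{k+1} = 1.5 + 0.05*10.0 = 2.0
Dual objective at y_4 = 2.0: reduced costs (3.0, 1.0), box minimizer x = (0.0, 0.0)
g(y_4) = b*y + (c1 - a1*y)*x1 + (c2 - a2*y)*x2 = 10*2.0 + 3.0*0.0 + 1.0*0.0 = 20.0 + 0.0 + 0.0 = 20.0


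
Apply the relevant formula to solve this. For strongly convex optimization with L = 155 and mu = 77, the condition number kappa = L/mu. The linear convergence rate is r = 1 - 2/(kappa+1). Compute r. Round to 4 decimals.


Step 1: Compute the condition number.
kappa = L/mu = 155/77 = 2.013
Step 2: Compute the convergence rate.
r = 1 - 2/(kappa + 1) = 1 - 2*mu/(L + mu) = (L - mu)/(L + mu) = 78/232 = 0.3362


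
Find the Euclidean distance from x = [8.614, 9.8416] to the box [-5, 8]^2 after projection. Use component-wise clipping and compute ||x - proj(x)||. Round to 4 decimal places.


Project each component onto [-5, 8].
clip(8.614) = 8.0, clip(9.8416) = 8.0
Projection = [8.0, 8.0]
Squared diffs: [0.377, 3.3915]
Distance = sqrt(3.7685) = 1.9413


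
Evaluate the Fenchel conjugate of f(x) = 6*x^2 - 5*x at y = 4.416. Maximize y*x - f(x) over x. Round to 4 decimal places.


f*(y) = sup_x {y*x - a*x^2 - b*x} = sup_x {(y-b)*x - a*x^2}
FOC: (y - b) - 2a*x = 0 => x* = (y - b)/(2a)
x* = (4.416 + 5)/(2*6) = 0.7847
f*(4.416) = (y-b)^2/(4a) = (4.416 + 5)^2/(4*6)
= 88.6611/24 = 3.6942


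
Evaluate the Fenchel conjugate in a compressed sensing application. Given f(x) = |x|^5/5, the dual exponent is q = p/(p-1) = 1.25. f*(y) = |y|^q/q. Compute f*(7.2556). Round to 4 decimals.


The conjugate exponent q satisfies 1/p + 1/q = 1.
p = 5, so q = 5/(5 - 1) = 1.25
|y|^q = 7.2556^1.25 = 11.9081
f*(7.2556) = 11.9081 / 1.25 = 9.5265


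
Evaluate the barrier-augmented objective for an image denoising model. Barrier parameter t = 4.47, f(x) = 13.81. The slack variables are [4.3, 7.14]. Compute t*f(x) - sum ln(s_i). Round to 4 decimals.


Step 1: Compute log-barrier.
ln values: [1.4586, 1.9657]
phi = -(1.4586 + 1.9657) = -3.4243
Step 2: Compute augmented objective.
t*f(x) = 4.47*13.81 = 61.7307
Total = 61.7307 - 3.4243 = 58.3064


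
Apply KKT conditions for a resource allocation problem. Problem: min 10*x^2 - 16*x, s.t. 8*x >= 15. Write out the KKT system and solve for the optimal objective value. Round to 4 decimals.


Step 1: Try lambda = 0 (constraint inactive).
x_unc = 16/(2*10) = 0.8
Check: 8*0.8 = 6.4 < 15 -- violated!
Step 2: Constraint must be active: 8*x = 15
x* = 15/8 = 1.875
lambda = (2*10*1.875 - 16)/8 = 2.6875
Step 3: Compute optimal value.
f(x*) = 10*1.875^2 - 16*1.875 = 5.1563


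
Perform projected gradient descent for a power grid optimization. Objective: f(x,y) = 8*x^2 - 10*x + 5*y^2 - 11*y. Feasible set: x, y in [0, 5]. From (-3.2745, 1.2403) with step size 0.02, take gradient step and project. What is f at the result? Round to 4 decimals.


Step 1: Compute gradient at (-3.2745, 1.2403).
grad_x = 2*8*-3.2745 - 10 = -62.392
grad_y = 2*5*1.2403 - 11 = 1.403
Step 2: Gradient step.
x_raw = -3.2745 - 0.02*-62.392 = -2.0267
y_raw = 1.2403 - 0.02*1.403 = 1.2122
Step 3: Project onto [0, 5].
x_proj = clip(-2.0267) = 0.0
y_proj = clip(1.2122) = 1.2122
Step 4: Evaluate f.
f(0.0, 1.2122) = -5.987


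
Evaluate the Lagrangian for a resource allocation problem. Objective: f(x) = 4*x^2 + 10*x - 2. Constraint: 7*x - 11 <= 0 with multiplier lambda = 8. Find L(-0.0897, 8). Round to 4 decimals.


Step 1: Evaluate f(x).
f(-0.0897) = 4*(-0.0897)^2 + 10*(-0.0897) - 2 = -2.8648
Step 2: Evaluate g(x).
g(-0.0897) = 7*-0.0897 - 11 = -11.6279
Step 3: Compute Lagrangian.
L = -2.8648 + 8*-11.6279 = -95.888


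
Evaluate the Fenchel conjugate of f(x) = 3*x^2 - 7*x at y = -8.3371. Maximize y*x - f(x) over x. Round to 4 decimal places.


f*(y) = sup_x {y*x - a*x^2 - b*x} = sup_x {(y-b)*x - a*x^2}
FOC: (y - b) - 2a*x = 0 => x* = (y - b)/(2a)
x* = (-8.3371 + 7)/(2*3) = -0.2229
f*(-8.3371) = (y-b)^2/(4a) = (-8.3371 + 7)^2/(4*3)
= 1.7878/12 = 0.149


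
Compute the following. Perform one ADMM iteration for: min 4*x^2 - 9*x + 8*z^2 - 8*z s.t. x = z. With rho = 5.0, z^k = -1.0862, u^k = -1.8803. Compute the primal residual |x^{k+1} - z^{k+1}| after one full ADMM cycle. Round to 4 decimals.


ADMM iteration with rho = 5.0, z^k = -1.0862, u^k = -1.8803
Step 1: x-update.
Minimize 4*x^2 - 9*x + (5.0/2)*(x + 1.0862 - 1.8803)^2
FOC: (2*4 + 5.0)*x = 9 + 5.0*(-1.0862 + 1.8803)
x^{k+1} = 0.9977
Step 2: z-update.
Minimize 8*z^2 - 8*z + (5.0/2)*(0.9977 - z - 1.8803)^2
FOC: (2*8 + 5.0)*z = 8 + 5.0*(0.9977 - 1.8803)
z^{k+1} = 0.1708
Step 3: u-update.
u^{k+1} = -1.8803 + 0.9977 - 0.1708 = -1.0534
Step 4: Primal residual = |0.9977 - 0.1708| = 0.8269


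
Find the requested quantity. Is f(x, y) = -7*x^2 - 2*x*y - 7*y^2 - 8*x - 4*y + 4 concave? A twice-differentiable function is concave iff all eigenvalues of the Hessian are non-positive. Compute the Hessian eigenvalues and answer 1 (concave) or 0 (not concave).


The Hessian of f(x,y) = -7*x^2 - 2*x*y - 7*y^2 - 8*x - 4*y + 4 is:
H = [[-14, -2], [-2, -14]]
Trace = -14 - 14 = -28
Determinant = -14*-14 - (-2)^2 = 192
Discriminant = (-28)^2 - 4*192 = 16.0
Eigenvalues: lambda_1 = -16.0, lambda_2 = -12.0
The function is concave.

1


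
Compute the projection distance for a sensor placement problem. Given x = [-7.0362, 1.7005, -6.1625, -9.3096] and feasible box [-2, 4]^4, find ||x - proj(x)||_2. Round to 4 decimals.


Project each component onto [-2, 4].
clip(-7.0362) = -2.0, clip(1.7005) = 1.7005, clip(-6.1625) = -2.0, clip(-9.3096) = -2.0
Projection = [-2.0, 1.7005, -2.0, -2.0]
Squared diffs: [25.3633, 0.0, 17.3264, 53.4303]
Distance = sqrt(96.12) = 9.8041


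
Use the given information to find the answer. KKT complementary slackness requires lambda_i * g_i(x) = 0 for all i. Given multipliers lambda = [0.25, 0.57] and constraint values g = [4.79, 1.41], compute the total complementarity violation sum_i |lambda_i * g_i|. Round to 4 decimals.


KKT complementary slackness check:
lambda_1 * g_1 = 0.25 * 4.79 = 1.1975
lambda_2 * g_2 = 0.57 * 1.41 = 0.8037
Total violation = 1.1975 + 0.8037 = 2.0012


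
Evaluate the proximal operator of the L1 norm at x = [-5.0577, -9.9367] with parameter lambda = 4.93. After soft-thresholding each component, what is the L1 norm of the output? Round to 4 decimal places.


Soft-thresholding with lambda = 4.93:
prox(-5.0577) = sign(-5.0577)*max(|-5.0577| - 4.93, 0) = -0.1277
prox(-9.9367) = sign(-9.9367)*max(|-9.9367| - 4.93, 0) = -5.0067
prox(x) = [-0.1277, -5.0067]
||prox(x)||_1 = 0.1277 + 5.0067 = 5.1344


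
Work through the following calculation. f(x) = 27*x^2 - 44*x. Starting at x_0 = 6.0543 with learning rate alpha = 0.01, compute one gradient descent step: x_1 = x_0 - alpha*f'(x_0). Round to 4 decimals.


We compute the gradient at x_0 and apply the update.
f'(x) = 54*x - 44
f'(6.0543) = 54*6.0543 - 44 = 282.9322
x_1 = 6.0543 - 0.01*282.9322 = 3.225


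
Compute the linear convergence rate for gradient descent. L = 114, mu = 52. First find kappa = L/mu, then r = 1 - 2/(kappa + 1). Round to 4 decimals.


Step 1: Compute the condition number.
kappa = L/mu = 114/52 = 2.1923
Step 2: Compute the convergence rate.
r = 1 - 2/(kappa + 1) = 1 - 2*mu/(L + mu) = (L - mu)/(L + mu) = 62/166 = 0.3735


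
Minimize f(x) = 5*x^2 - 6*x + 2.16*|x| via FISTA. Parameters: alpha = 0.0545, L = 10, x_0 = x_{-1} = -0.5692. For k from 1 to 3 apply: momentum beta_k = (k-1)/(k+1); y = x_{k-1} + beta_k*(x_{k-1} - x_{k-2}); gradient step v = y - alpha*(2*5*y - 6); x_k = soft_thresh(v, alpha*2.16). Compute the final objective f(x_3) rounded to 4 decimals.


FISTA on f(x) = 5*x^2 - 6*x + 2.16*|x|
L = 10, alpha = 0.0545
Iteration 1: beta = 0.0, y = -0.5692 + 0.0*(-0.5692 + 0.5692) = -0.5692
  grad(y) = -11.692, v = y - alpha*grad = 0.068
  prox(v) = soft_thresh(0.068, 0.1177) = 0.0
Iteration 2: beta = 0.3333, y = 0.0 + 0.3333*(0.0 + 0.5692) = 0.1897
  grad(y) = -4.1027, v = y - alpha*grad = 0.4133
  prox(v) = soft_thresh(0.4133, 0.1177) = 0.2956
Iteration 3: beta = 0.5, y = 0.2956 + 0.5*(0.2956 - 0.0) = 0.4434
  grad(y) = -1.5659, v = y - alpha*grad = 0.5288
  prox(v) = soft_thresh(0.5288, 0.1177) = 0.411
f(x_3) = 5*0.411^2 - 6*0.411 + 2.16*|0.411| = -0.7336


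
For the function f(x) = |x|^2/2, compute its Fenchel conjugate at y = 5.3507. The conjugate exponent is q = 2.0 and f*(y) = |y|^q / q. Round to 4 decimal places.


The conjugate exponent q satisfies 1/p + 1/q = 1.
p = 2, so q = 2/(2 - 1) = 2.0
|y|^q = 5.3507^2.0 = 28.63
f*(5.3507) = 28.63 / 2.0 = 14.315


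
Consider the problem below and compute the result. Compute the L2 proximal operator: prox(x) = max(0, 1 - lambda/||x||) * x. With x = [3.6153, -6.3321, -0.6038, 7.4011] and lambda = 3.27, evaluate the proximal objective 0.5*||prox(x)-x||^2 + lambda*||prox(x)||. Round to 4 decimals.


Step 1: Compute ||x||.
||x|| = 10.4071
Step 2: Compute scaling factor.
scale = max(0, 1 - 3.27/10.4071) = 0.6858
Step 3: prox(x) = [2.4793, -4.3425, -0.4141, 5.0756]
||prox(x)|| = 7.1371
Step 4: Proximal objective.
0.5*||prox-x||^2 = 5.3465
lambda*||prox|| = 23.3383
Total = 28.6846


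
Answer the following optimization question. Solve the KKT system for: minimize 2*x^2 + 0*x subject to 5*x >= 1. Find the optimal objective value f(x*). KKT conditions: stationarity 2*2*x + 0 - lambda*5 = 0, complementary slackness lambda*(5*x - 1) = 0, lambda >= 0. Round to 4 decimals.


Step 1: Try lambda = 0 (constraint inactive).
x_unc = 0/(2*2) = 0.0
Check: 5*0.0 = 0.0 < 1 -- violated!
Step 2: Constraint must be active: 5*x = 1
x* = 1/5 = 0.2
lambda = (2*2*0.2 + 0)/5 = 0.16
Step 3: Compute optimal value.
f(x*) = 2*0.2^2 + 0*0.2 = 0.08


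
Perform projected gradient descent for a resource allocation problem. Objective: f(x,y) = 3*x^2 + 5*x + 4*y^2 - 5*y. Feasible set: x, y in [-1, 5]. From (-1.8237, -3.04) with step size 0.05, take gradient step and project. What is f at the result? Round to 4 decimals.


Step 1: Compute gradient at (-1.8237, -3.04).
grad_x = 2*3*-1.8237 + 5 = -5.9422
grad_y = 2*4*-3.04 - 5 = -29.32
Step 2: Gradient step.
x_raw = -1.8237 - 0.05*-5.9422 = -1.5266
y_raw = -3.04 - 0.05*-29.32 = -1.574
Step 3: Project onto [-1, 5].
x_proj = clip(-1.5266) = -1.0
y_proj = clip(-1.574) = -1.0
Step 4: Evaluate f.
f(-1.0, -1.0) = 7.0


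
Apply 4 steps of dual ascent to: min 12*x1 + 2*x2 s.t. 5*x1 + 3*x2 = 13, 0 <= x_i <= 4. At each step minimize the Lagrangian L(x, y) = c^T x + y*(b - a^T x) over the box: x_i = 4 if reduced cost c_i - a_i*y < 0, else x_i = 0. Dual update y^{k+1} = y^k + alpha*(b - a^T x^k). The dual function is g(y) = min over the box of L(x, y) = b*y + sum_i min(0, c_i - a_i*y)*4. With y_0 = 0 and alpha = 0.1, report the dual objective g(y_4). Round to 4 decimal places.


Dual ascent for LP: min 12*x1 + 2*x2, 5*x1 + 3*x2 = 13, 0 <= x_i <= 4
Step 1: y^k = 0.0, reduced costs: (12.0, 2.0)
  x^k = (0.0, 0.0), subgradient = b - a^T x = 13.0
  y^{k+1} = 0.0 + 0.1*13.0 = 1.3
Step 2: y^k = 1.3, reduced costs: (5.5, -1.9)
  x^k = (0.0, 4.0), subgradient = b - a^T x = 1.0
  y^{k+1} = 1.3 + 0.1*1.0 = 1.4
Step 3: y^k = 1.4, reduced costs: (5.0, -2.2)
  x^k = (0.0, 4.0), subgradient = b - a^T x = 1.0
  y^{k+1} = 1.4 + 0.1*1.0 = 1.5
Step 4: y^k = 1.5, reduced costs: (4.5, -2.5)
  x^k = (0.0, 4.0), subgradient = b - a^T x = 1.0
  y^{k+1} = 1.5 + 0.1*1.0 = 1.6
Dual objective at y_4 = 1.6: reduced costs (4.0, -2.8), box minimizer x = (0.0, 4.0)
g(y_4) = b*y + (c1 - a1*y)*x1 + (c2 - a2*y)*x2 = 13*1.6 + 4.0*0.0 + (-2.8)*4.0 = 20.8 + 0.0 - 11.2 = 9.6


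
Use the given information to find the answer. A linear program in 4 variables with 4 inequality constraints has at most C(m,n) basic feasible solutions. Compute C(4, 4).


Each vertex corresponds to some choice of n active constraints out of m, so the number of vertices is at most C(m, n) = m! / (n!(m-n)!).
m = 4, n = 4
Numerator: 4 * 3 * 2 * 1
Denominator: 4! = 24
C(4, 4) = 1


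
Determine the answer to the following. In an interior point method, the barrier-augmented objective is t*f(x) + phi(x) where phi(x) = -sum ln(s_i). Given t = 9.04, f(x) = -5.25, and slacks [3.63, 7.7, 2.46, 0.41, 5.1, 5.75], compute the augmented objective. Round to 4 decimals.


Step 1: Compute log-barrier.
ln values: [1.2892, 2.0412, 0.9002, -0.8916, 1.6292, 1.7492]
phi = -(1.2892 + 2.0412 + 0.9002 - 0.8916 + 1.6292 + 1.7492) = -6.7175
Step 2: Compute augmented objective.
t*f(x) = 9.04*-5.25 = -47.46
Total = -47.46 - 6.7175 = -54.1775


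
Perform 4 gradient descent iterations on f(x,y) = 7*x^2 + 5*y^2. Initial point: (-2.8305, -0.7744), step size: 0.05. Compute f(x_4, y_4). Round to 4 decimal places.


Gradient descent on f(x,y) = 7*x^2 + 5*y^2.
Starting point: (-2.8305, -0.7744), alpha = 0.05
Step 1: grad_x = 2*7*-2.8305 = -39.627, grad_y = 2*5*-0.7744 = -7.744
  x_1 = -2.8305 - 0.05*-39.627 = -0.8492
  y_1 = -0.7744 - 0.05*-7.744 = -0.3872
Step 2: grad_x = 2*7*-0.8492 = -11.8881, grad_y = 2*5*-0.3872 = -3.872
  x_2 = -0.8492 - 0.05*-11.8881 = -0.2547
  y_2 = -0.3872 - 0.05*-3.872 = -0.1936
Step 3: grad_x = 2*7*-0.2547 = -3.5664, grad_y = 2*5*-0.1936 = -1.936
  x_3 = -0.2547 - 0.05*-3.5664 = -0.0764
  y_3 = -0.1936 - 0.05*-1.936 = -0.0968
Step 4: grad_x = 2*7*-0.0764 = -1.0699, grad_y = 2*5*-0.0968 = -0.968
  x_4 = -0.0764 - 0.05*-1.0699 = -0.0229
  y_4 = -0.0968 - 0.05*-0.968 = -0.0484
f(-0.0229, -0.0484) = 7*(-0.0229)^2 + 5*(-0.0484)^2 = 0.0154


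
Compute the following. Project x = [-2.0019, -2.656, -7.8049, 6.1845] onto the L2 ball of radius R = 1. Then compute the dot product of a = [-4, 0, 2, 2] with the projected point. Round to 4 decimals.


Step 1: Compute ||x|| (intermediates to 6 decimals).
||x|| = sqrt((-2.0019)^2 + (-2.656)^2 + (-7.8049)^2 + 6.1845^2) = 10.498878
Step 2: Project.
Since ||x|| > R, scale = R/||x|| = 1/10.498878 = 0.095248, proj(x) = scale * x
proj(x) = [-0.190677, -0.252979, -0.743401, 0.589061]
Step 3: Dot product.
a^T * proj(x) = -4*(-0.190677) + 0*(-0.252979) + 2*(-0.743401) + 2*0.589061 = 0.454


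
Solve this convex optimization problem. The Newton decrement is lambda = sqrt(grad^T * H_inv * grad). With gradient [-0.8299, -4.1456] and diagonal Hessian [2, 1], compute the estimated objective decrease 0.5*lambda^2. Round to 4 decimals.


Step 1: H is diagonal, so H^(-1) * g = [-0.415, -4.1456].
Step 2: g^T H^(-1) g = sum_i g_i^2 / H_ii
  = (-0.8299)^2/2 + (-4.1456)^2/1
  = 0.3444 + 17.186 = 17.5304
Step 3: Objective decrease = 0.5 * g^T H^(-1) g = 8.7652


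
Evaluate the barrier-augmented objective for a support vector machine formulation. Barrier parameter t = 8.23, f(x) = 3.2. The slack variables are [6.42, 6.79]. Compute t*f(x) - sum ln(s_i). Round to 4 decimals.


Step 1: Compute log-barrier.
ln values: [1.8594, 1.9155]
phi = -(1.8594 + 1.9155) = -3.7749
Step 2: Compute augmented objective.
t*f(x) = 8.23*3.2 = 26.336
Total = 26.336 - 3.7749 = 22.5611


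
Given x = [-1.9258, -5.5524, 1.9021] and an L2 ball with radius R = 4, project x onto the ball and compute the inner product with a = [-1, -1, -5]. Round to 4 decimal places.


Step 1: Compute ||x|| (intermediates to 6 decimals).
||x|| = sqrt((-1.9258)^2 + (-5.5524)^2 + 1.9021^2) = 6.177041
Step 2: Project.
Since ||x|| > R, scale = R/||x|| = 4/6.177041 = 0.647559, proj(x) = scale * x
proj(x) = [-1.247069, -3.595507, 1.231722]
Step 3: Dot product.
a^T * proj(x) = -1*(-1.247069) - 1*(-3.595507) - 5*1.231722 = -1.316


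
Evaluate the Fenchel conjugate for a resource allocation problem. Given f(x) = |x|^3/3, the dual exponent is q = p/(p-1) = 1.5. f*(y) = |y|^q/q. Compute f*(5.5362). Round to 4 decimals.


The conjugate exponent q satisfies 1/p + 1/q = 1.
p = 3, so q = 3/(3 - 1) = 1.5
|y|^q = 5.5362^1.5 = 13.0262
f*(5.5362) = 13.0262 / 1.5 = 8.6841


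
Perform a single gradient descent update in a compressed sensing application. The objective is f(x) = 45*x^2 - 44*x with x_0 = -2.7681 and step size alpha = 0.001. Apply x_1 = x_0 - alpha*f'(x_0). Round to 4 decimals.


We compute the gradient at x_0 and apply the update.
f'(x) = 90*x - 44
f'(-2.7681) = 90*-2.7681 - 44 = -293.129
x_1 = -2.7681 - 0.001*-293.129 = -2.475


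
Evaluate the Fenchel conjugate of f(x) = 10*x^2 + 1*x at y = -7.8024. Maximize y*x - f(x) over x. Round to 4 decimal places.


f*(y) = sup_x {y*x - a*x^2 - b*x} = sup_x {(y-b)*x - a*x^2}
FOC: (y - b) - 2a*x = 0 => x* = (y - b)/(2a)
x* = (-7.8024 - 1)/(2*10) = -0.4401
f*(-7.8024) = (y-b)^2/(4a) = (-7.8024 - 1)^2/(4*10)
= 77.4822/40 = 1.9371


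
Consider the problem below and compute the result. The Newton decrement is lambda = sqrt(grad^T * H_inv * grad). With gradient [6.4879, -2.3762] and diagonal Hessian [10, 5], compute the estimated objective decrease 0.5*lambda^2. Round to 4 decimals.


Step 1: H is diagonal, so H^(-1) * g = [0.6488, -0.4752].
Step 2: g^T H^(-1) g = sum_i g_i^2 / H_ii
  = (6.4879)^2/10 + (-2.3762)^2/5
  = 4.2093 + 1.1293 = 5.3385
Step 3: Objective decrease = 0.5 * g^T H^(-1) g = 2.6693


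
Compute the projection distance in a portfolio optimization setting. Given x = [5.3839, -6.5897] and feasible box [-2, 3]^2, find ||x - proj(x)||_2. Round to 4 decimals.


Project each component onto [-2, 3].
clip(5.3839) = 3.0, clip(-6.5897) = -2.0
Projection = [3.0, -2.0]
Squared diffs: [5.683, 21.0653]
Distance = sqrt(26.7483) = 5.1719


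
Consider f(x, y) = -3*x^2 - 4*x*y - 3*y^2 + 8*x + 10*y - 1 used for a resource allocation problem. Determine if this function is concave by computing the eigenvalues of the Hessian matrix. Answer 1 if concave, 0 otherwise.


The Hessian of f(x,y) = -3*x^2 - 4*x*y - 3*y^2 + 8*x + 10*y - 1 is:
H = [[-6, -4], [-4, -6]]
Trace = -6 - 6 = -12
Determinant = -6*-6 - (-4)^2 = 20
Discriminant = (-12)^2 - 4*20 = 64.0
Eigenvalues: lambda_1 = -10.0, lambda_2 = -2.0
The function is concave.

1


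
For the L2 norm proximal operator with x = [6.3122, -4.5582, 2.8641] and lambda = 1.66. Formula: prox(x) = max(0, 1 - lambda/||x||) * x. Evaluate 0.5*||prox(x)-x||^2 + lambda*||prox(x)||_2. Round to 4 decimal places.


Step 1: Compute ||x||.
||x|| = 8.296
Step 2: Compute scaling factor.
scale = max(0, 1 - 1.66/8.296) = 0.7999
Step 3: prox(x) = [5.0492, -3.6461, 2.291]
||prox(x)|| = 6.636
Step 4: Proximal objective.
0.5*||prox-x||^2 = 1.3778
lambda*||prox|| = 11.0158
Total = 12.3936


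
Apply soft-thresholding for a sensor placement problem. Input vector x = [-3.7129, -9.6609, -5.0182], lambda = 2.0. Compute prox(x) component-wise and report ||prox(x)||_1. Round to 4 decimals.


Soft-thresholding with lambda = 2.0:
prox(-3.7129) = sign(-3.7129)*max(|-3.7129| - 2.0, 0) = -1.7129
prox(-9.6609) = sign(-9.6609)*max(|-9.6609| - 2.0, 0) = -7.6609
prox(-5.0182) = sign(-5.0182)*max(|-5.0182| - 2.0, 0) = -3.0182
prox(x) = [-1.7129, -7.6609, -3.0182]
||prox(x)||_1 = 1.7129 + 7.6609 + 3.0182 = 12.392


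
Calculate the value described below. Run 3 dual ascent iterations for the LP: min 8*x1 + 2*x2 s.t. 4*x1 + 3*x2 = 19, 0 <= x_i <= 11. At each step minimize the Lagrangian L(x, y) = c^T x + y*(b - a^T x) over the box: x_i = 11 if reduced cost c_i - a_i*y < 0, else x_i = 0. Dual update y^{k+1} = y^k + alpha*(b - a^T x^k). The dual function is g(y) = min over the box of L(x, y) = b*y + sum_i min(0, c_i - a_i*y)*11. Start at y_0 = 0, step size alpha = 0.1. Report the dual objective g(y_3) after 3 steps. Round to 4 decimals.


Dual ascent for LP: min 8*x1 + 2*x2, 4*x1 + 3*x2 = 19, 0 <= x_i <= 11
Step 1: y^k = 0.0, reduced costs: (8.0, 2.0)
  x^k = (0.0, 0.0), subgradient = b - a^T x = 19.0
  y^{k+1} = 0.0 + 0.1*19.0 = 1.9
Step 2: y^k = 1.9, reduced costs: (0.4, -3.7)
  x^k = (0.0, 11.0), subgradient = b - a^T x = -14.0
  y^{k+1} = 1.9 + 0.1*-14.0 = 0.5
Step 3: y^k = 0.5, reduced costs: (6.0, 0.5)
  x^k = (0.0, 0.0), subgradient = b - a^T x = 19.0
  y^{k+1} = 0.5 + 0.1*19.0 = 2.4
Dual objective at y_3 = 2.4: reduced costs (-1.6, -5.2), box minimizer x = (11.0, 11.0)
g(y_3) = b*y + (c1 - a1*y)*x1 + (c2 - a2*y)*x2 = 19*2.4 + (-1.6)*11.0 + (-5.2)*11.0 = 45.6 - 17.6 - 57.2 = -29.2


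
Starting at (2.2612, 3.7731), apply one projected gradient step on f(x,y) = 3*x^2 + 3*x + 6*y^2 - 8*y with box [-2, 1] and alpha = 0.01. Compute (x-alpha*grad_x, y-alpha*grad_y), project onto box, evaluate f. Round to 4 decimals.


Step 1: Compute gradient at (2.2612, 3.7731).
grad_x = 2*3*2.2612 + 3 = 16.5672
grad_y = 2*6*3.7731 - 8 = 37.2772
Step 2: Gradient step.
x_raw = 2.2612 - 0.01*16.5672 = 2.0955
y_raw = 3.7731 - 0.01*37.2772 = 3.4003
Step 3: Project onto [-2, 1].
x_proj = clip(2.0955) = 1.0
y_proj = clip(3.4003) = 1.0
Step 4: Evaluate f.
f(1.0, 1.0) = 4.0


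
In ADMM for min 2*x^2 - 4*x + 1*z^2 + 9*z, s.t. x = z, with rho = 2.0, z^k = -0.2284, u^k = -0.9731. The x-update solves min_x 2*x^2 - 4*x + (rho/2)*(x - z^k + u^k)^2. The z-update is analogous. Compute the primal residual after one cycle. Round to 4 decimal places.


ADMM iteration with rho = 2.0, z^k = -0.2284, u^k = -0.9731
Step 1: x-update.
Minimize 2*x^2 - 4*x + (2.0/2)*(x + 0.2284 - 0.9731)^2
FOC: (2*2 + 2.0)*x = 4 + 2.0*(-0.2284 + 0.9731)
x^{k+1} = 0.9149
Step 2: z-update.
Minimize 1*z^2 + 9*z + (2.0/2)*(0.9149 - z - 0.9731)^2
FOC: (2*1 + 2.0)*z = -9 + 2.0*(0.9149 - 0.9731)
z^{k+1} = -2.2791
Step 3: u-update.
u^{k+1} = -0.9731 + 0.9149 + 2.2791 = 2.2209
Step 4: Primal residual = |0.9149 + 2.2791| = 3.194


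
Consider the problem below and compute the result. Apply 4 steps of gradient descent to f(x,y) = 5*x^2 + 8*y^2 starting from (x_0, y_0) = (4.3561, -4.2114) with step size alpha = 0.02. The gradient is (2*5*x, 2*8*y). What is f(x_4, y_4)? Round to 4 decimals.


Gradient descent on f(x,y) = 5*x^2 + 8*y^2.
Starting point: (4.3561, -4.2114), alpha = 0.02
Step 1: grad_x = 2*5*4.3561 = 43.561, grad_y = 2*8*-4.2114 = -67.3824
  x_1 = 4.3561 - 0.02*43.561 = 3.4849
  y_1 = -4.2114 - 0.02*-67.3824 = -2.8638
Step 2: grad_x = 2*5*3.4849 = 34.8488, grad_y = 2*8*-2.8638 = -45.82
  x_2 = 3.4849 - 0.02*34.8488 = 2.7879
  y_2 = -2.8638 - 0.02*-45.82 = -1.9474
Step 3: grad_x = 2*5*2.7879 = 27.879, grad_y = 2*8*-1.9474 = -31.1576
  x_3 = 2.7879 - 0.02*27.879 = 2.2303
  y_3 = -1.9474 - 0.02*-31.1576 = -1.3242
Step 4: grad_x = 2*5*2.2303 = 22.3032, grad_y = 2*8*-1.3242 = -21.1872
  x_4 = 2.2303 - 0.02*22.3032 = 1.7843
  y_4 = -1.3242 - 0.02*-21.1872 = -0.9005
f(1.7843, -0.9005) = 5*1.7843^2 + 8*(-0.9005)^2 = 22.4045


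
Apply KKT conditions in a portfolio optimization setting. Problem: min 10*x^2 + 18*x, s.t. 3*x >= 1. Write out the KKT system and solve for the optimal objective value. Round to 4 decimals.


Step 1: Try lambda = 0 (constraint inactive).
x_unc = -18/(2*10) = -0.9
Check: 3*-0.9 = -2.7 < 1 -- violated!
Step 2: Constraint must be active: 3*x = 1
x* = 1/3 = 0.3333 (rounded; the exact value 1/3 is used below)
lambda = (2*10*(1/3) + 18)/3 = 8.2222
Step 3: Compute optimal value.
f(x*) = 10*(1/3)^2 + 18*(1/3) = 7.1111


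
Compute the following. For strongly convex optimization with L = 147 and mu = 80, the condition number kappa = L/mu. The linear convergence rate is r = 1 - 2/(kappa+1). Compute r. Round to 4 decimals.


Step 1: Compute the condition number.
kappa = L/mu = 147/80 = 1.8375
Step 2: Compute the convergence rate.
r = 1 - 2/(kappa + 1) = 1 - 2*mu/(L + mu) = (L - mu)/(L + mu) = 67/227 = 0.2952


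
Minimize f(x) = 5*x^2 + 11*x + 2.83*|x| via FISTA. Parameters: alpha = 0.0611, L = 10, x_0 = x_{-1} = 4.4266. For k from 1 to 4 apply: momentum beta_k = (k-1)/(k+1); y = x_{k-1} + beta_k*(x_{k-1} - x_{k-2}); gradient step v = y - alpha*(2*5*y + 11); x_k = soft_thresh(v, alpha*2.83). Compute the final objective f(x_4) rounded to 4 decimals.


FISTA on f(x) = 5*x^2 + 11*x + 2.83*|x|
L = 10, alpha = 0.0611
Iteration 1: beta = 0.0, y = 4.4266 + 0.0*(4.4266 - 4.4266) = 4.4266
  grad(y) = 55.266, v = y - alpha*grad = 1.0498
  prox(v) = soft_thresh(1.0498, 0.1729) = 0.8769
Iteration 2: beta = 0.3333, y = 0.8769 + 0.3333*(0.8769 - 4.4266) = -0.3063
  grad(y) = 7.9371, v = y - alpha*grad = -0.7912
  prox(v) = soft_thresh(-0.7912, 0.1729) = -0.6183
Iteration 3: beta = 0.5, y = -0.6183 + 0.5*(-0.6183 - 0.8769) = -1.366
  grad(y) = -2.6597, v = y - alpha*grad = -1.2035
  prox(v) = soft_thresh(-1.2035, 0.1729) = -1.0305
Iteration 4: beta = 0.6, y = -1.0305 + 0.6*(-1.0305 + 0.6183) = -1.2779
  grad(y) = -1.7788, v = y - alpha*grad = -1.1692
  prox(v) = soft_thresh(-1.1692, 0.1729) = -0.9963
f(x_4) = 5*(-0.9963)^2 + 11*(-0.9963) + 2.83*|-0.9963| = -3.1767
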